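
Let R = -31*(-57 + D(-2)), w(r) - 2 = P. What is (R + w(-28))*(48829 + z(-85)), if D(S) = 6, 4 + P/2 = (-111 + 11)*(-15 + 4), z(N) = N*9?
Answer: 181441600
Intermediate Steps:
z(N) = 9*N
P = 2192 (P = -8 + 2*((-111 + 11)*(-15 + 4)) = -8 + 2*(-100*(-11)) = -8 + 2*1100 = -8 + 2200 = 2192)
w(r) = 2194 (w(r) = 2 + 2192 = 2194)
R = 1581 (R = -31*(-57 + 6) = -31*(-51) = 1581)
(R + w(-28))*(48829 + z(-85)) = (1581 + 2194)*(48829 + 9*(-85)) = 3775*(48829 - 765) = 3775*48064 = 181441600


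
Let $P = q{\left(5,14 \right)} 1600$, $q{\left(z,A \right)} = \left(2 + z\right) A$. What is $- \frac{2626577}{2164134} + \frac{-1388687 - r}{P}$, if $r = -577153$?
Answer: $- \frac{11061814261}{1731307200} \approx -6.3893$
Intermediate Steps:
$q{\left(z,A \right)} = A \left(2 + z\right)$
$P = 156800$ ($P = 14 \left(2 + 5\right) 1600 = 14 \cdot 7 \cdot 1600 = 98 \cdot 1600 = 156800$)
$- \frac{2626577}{2164134} + \frac{-1388687 - r}{P} = - \frac{2626577}{2164134} + \frac{-1388687 - -577153}{156800} = \left(-2626577\right) \frac{1}{2164134} + \left(-1388687 + 577153\right) \frac{1}{156800} = - \frac{2626577}{2164134} - \frac{405767}{78400} = - \frac{11061814261}{1731307200}$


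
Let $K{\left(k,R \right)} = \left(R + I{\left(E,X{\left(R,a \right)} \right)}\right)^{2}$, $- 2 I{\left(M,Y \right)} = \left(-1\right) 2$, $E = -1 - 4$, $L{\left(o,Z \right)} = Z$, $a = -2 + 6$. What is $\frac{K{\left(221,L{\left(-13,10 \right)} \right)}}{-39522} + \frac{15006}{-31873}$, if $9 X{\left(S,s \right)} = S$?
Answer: $- \frac{596923765}{1259684706} \approx -0.47387$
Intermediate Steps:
$a = 4$
$X{\left(S,s \right)} = \frac{S}{9}$
$E = -5$
$I{\left(M,Y \right)} = 1$ ($I{\left(M,Y \right)} = - \frac{\left(-1\right) 2}{2} = \left(- \frac{1}{2}\right) \left(-2\right) = 1$)
$K{\left(k,R \right)} = \left(1 + R\right)^{2}$ ($K{\left(k,R \right)} = \left(R + 1\right)^{2} = \left(1 + R\right)^{2}$)
$\frac{K{\left(221,L{\left(-13,10 \right)} \right)}}{-39522} + \frac{15006}{-31873} = \frac{\left(1 + 10\right)^{2}}{-39522} + \frac{15006}{-31873} = 11^{2} \left(- \frac{1}{39522}\right) + 15006 \left(- \frac{1}{31873}\right) = 121 \left(- \frac{1}{39522}\right) - \frac{15006}{31873} = - \frac{121}{39522} - \frac{15006}{31873} = - \frac{596923765}{1259684706}$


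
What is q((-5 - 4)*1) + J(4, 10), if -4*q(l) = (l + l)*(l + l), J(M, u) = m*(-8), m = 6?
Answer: -129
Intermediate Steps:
J(M, u) = -48 (J(M, u) = 6*(-8) = -48)
q(l) = -l² (q(l) = -(l + l)*(l + l)/4 = -2*l*2*l/4 = -l²)
q((-5 - 4)*1) + J(4, 10) = -((-5 - 4)*1)² - 48 = -(-9*1)² - 48 = -1*(-9)² - 48 = -1*81 - 48 = -81 - 48 = -129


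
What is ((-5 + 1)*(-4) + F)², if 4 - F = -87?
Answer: 11449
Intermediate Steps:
F = 91 (F = 4 - 1*(-87) = 4 + 87 = 91)
((-5 + 1)*(-4) + F)² = ((-5 + 1)*(-4) + 91)² = (-4*(-4) + 91)² = (16 + 91)² = 107² = 11449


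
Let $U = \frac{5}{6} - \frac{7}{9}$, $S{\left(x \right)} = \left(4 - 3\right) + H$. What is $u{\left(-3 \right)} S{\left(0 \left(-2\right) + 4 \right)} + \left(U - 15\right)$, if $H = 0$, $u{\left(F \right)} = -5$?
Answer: $- \frac{359}{18} \approx -19.944$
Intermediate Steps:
$S{\left(x \right)} = 1$ ($S{\left(x \right)} = \left(4 - 3\right) + 0 = 1 + 0 = 1$)
$U = \frac{1}{18}$ ($U = 5 \cdot \frac{1}{6} - \frac{7}{9} = \frac{5}{6} - \frac{7}{9} = \frac{1}{18} \approx 0.055556$)
$u{\left(-3 \right)} S{\left(0 \left(-2\right) + 4 \right)} + \left(U - 15\right) = \left(-5\right) 1 + \left(\frac{1}{18} - 15\right) = -5 - \frac{269}{18} = - \frac{359}{18}$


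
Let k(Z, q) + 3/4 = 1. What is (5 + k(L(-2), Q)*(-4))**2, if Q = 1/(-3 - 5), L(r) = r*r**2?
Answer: 16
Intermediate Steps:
L(r) = r**3
Q = -1/8 (Q = 1/(-8) = -1/8 ≈ -0.12500)
k(Z, q) = 1/4 (k(Z, q) = -3/4 + 1 = 1/4)
(5 + k(L(-2), Q)*(-4))**2 = (5 + (1/4)*(-4))**2 = (5 - 1)**2 = 4**2 = 16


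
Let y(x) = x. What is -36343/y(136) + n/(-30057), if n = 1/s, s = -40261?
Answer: -43979568404675/164576983272 ≈ -267.23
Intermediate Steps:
n = -1/40261 (n = 1/(-40261) = -1/40261 ≈ -2.4838e-5)
-36343/y(136) + n/(-30057) = -36343/136 - 1/40261/(-30057) = -36343*1/136 - 1/40261*(-1/30057) = -36343/136 + 1/1210124877 = -43979568404675/164576983272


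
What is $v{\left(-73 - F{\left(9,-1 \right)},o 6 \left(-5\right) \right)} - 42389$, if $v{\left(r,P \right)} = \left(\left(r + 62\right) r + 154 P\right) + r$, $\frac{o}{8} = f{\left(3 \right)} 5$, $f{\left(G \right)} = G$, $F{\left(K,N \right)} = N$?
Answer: $-596141$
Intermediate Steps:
$o = 120$ ($o = 8 \cdot 3 \cdot 5 = 8 \cdot 15 = 120$)
$v{\left(r,P \right)} = r + 154 P + r \left(62 + r\right)$ ($v{\left(r,P \right)} = \left(\left(62 + r\right) r + 154 P\right) + r = \left(r \left(62 + r\right) + 154 P\right) + r = \left(154 P + r \left(62 + r\right)\right) + r = r + 154 P + r \left(62 + r\right)$)
$v{\left(-73 - F{\left(9,-1 \right)},o 6 \left(-5\right) \right)} - 42389 = \left(\left(-73 - -1\right)^{2} + 63 \left(-73 - -1\right) + 154 \cdot 120 \cdot 6 \left(-5\right)\right) - 42389 = \left(\left(-73 + 1\right)^{2} + 63 \left(-73 + 1\right) + 154 \cdot 720 \left(-5\right)\right) - 42389 = \left(\left(-72\right)^{2} + 63 \left(-72\right) + 154 \left(-3600\right)\right) - 42389 = \left(5184 - 4536 - 554400\right) - 42389 = -553752 - 42389 = -596141$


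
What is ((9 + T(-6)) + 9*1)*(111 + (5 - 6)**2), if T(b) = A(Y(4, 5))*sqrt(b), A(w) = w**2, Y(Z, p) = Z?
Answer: 2016 + 1792*I*sqrt(6) ≈ 2016.0 + 4389.5*I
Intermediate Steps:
T(b) = 16*sqrt(b) (T(b) = 4**2*sqrt(b) = 16*sqrt(b))
((9 + T(-6)) + 9*1)*(111 + (5 - 6)**2) = ((9 + 16*sqrt(-6)) + 9*1)*(111 + (5 - 6)**2) = ((9 + 16*(I*sqrt(6))) + 9)*(111 + (-1)**2) = ((9 + 16*I*sqrt(6)) + 9)*(111 + 1) = (18 + 16*I*sqrt(6))*112 = 2016 + 1792*I*sqrt(6)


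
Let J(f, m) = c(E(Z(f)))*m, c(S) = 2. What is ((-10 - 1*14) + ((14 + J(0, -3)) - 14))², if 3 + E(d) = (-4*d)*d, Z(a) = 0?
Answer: 900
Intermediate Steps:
E(d) = -3 - 4*d² (E(d) = -3 + (-4*d)*d = -3 - 4*d²)
J(f, m) = 2*m
((-10 - 1*14) + ((14 + J(0, -3)) - 14))² = ((-10 - 1*14) + ((14 + 2*(-3)) - 14))² = ((-10 - 14) + ((14 - 6) - 14))² = (-24 + (8 - 14))² = (-24 - 6)² = (-30)² = 900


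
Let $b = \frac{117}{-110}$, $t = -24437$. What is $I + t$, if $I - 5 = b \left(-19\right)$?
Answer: $- \frac{2685297}{110} \approx -24412.0$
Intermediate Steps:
$b = - \frac{117}{110}$ ($b = 117 \left(- \frac{1}{110}\right) = - \frac{117}{110} \approx -1.0636$)
$I = \frac{2773}{110}$ ($I = 5 - - \frac{2223}{110} = 5 + \frac{2223}{110} = \frac{2773}{110} \approx 25.209$)
$I + t = \frac{2773}{110} - 24437 = - \frac{2685297}{110}$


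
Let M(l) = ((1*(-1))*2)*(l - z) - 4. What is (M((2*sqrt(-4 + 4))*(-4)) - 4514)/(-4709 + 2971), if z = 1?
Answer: 2258/869 ≈ 2.5984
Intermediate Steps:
M(l) = -2 - 2*l (M(l) = ((1*(-1))*2)*(l - 1*1) - 4 = (-1*2)*(l - 1) - 4 = -2*(-1 + l) - 4 = (2 - 2*l) - 4 = -2 - 2*l)
(M((2*sqrt(-4 + 4))*(-4)) - 4514)/(-4709 + 2971) = ((-2 - 2*2*sqrt(-4 + 4)*(-4)) - 4514)/(-4709 + 2971) = ((-2 - 2*2*sqrt(0)*(-4)) - 4514)/(-1738) = ((-2 - 2*2*0*(-4)) - 4514)*(-1/1738) = ((-2 - 0*(-4)) - 4514)*(-1/1738) = ((-2 - 2*0) - 4514)*(-1/1738) = ((-2 + 0) - 4514)*(-1/1738) = (-2 - 4514)*(-1/1738) = -4516*(-1/1738) = 2258/869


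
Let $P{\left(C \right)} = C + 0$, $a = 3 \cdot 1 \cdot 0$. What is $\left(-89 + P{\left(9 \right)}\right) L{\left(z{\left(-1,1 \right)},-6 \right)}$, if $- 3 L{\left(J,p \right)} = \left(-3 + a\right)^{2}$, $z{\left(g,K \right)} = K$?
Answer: $240$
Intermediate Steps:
$a = 0$ ($a = 3 \cdot 0 = 0$)
$L{\left(J,p \right)} = -3$ ($L{\left(J,p \right)} = - \frac{\left(-3 + 0\right)^{2}}{3} = - \frac{\left(-3\right)^{2}}{3} = \left(- \frac{1}{3}\right) 9 = -3$)
$P{\left(C \right)} = C$
$\left(-89 + P{\left(9 \right)}\right) L{\left(z{\left(-1,1 \right)},-6 \right)} = \left(-89 + 9\right) \left(-3\right) = \left(-80\right) \left(-3\right) = 240$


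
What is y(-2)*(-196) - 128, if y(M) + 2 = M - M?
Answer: 264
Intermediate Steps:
y(M) = -2 (y(M) = -2 + (M - M) = -2 + 0 = -2)
y(-2)*(-196) - 128 = -2*(-196) - 128 = 392 - 128 = 264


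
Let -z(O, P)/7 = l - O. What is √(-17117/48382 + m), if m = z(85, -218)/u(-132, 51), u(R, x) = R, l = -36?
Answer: I*√142635627357/145146 ≈ 2.602*I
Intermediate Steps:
z(O, P) = 252 + 7*O (z(O, P) = -7*(-36 - O) = 252 + 7*O)
m = -77/12 (m = (252 + 7*85)/(-132) = (252 + 595)*(-1/132) = 847*(-1/132) = -77/12 ≈ -6.4167)
√(-17117/48382 + m) = √(-17117/48382 - 77/12) = √(-1965409/290292) = I*√142635627357/145146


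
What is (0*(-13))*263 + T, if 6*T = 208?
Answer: 104/3 ≈ 34.667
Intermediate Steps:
T = 104/3 (T = (⅙)*208 = 104/3 ≈ 34.667)
(0*(-13))*263 + T = (0*(-13))*263 + 104/3 = 0*263 + 104/3 = 0 + 104/3 = 104/3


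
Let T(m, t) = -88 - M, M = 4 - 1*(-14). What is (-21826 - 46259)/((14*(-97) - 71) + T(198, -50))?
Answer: 13617/307 ≈ 44.355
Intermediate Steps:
M = 18 (M = 4 + 14 = 18)
T(m, t) = -106 (T(m, t) = -88 - 1*18 = -88 - 18 = -106)
(-21826 - 46259)/((14*(-97) - 71) + T(198, -50)) = (-21826 - 46259)/((14*(-97) - 71) - 106) = -68085/((-1358 - 71) - 106) = -68085/(-1429 - 106) = -68085/(-1535) = -68085*(-1/1535) = 13617/307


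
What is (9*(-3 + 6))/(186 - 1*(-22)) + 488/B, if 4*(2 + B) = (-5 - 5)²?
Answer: 102125/4784 ≈ 21.347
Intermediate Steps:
B = 23 (B = -2 + (-5 - 5)²/4 = -2 + (¼)*(-10)² = -2 + (¼)*100 = -2 + 25 = 23)
(9*(-3 + 6))/(186 - 1*(-22)) + 488/B = (9*(-3 + 6))/(186 - 1*(-22)) + 488/23 = (9*3)/(186 + 22) + 488*(1/23) = 27/208 + 488/23 = 102125/4784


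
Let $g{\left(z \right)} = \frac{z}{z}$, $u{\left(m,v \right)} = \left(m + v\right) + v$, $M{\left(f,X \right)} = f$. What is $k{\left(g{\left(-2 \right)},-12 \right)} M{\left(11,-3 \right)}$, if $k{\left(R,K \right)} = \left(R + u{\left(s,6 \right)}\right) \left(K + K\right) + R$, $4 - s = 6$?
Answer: $-2893$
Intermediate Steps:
$s = -2$ ($s = 4 - 6 = -2$)
$u{\left(m,v \right)} = m + 2 v$
$g{\left(z \right)} = 1$
$k{\left(R,K \right)} = R + 2 K \left(10 + R\right)$ ($k{\left(R,K \right)} = \left(R + \left(-2 + 2 \cdot 6\right)\right) \left(K + K\right) + R = \left(R + \left(-2 + 12\right)\right) 2 K + R = \left(R + 10\right) 2 K + R = \left(10 + R\right) 2 K + R = 2 K \left(10 + R\right) + R = R + 2 K \left(10 + R\right)$)
$k{\left(g{\left(-2 \right)},-12 \right)} M{\left(11,-3 \right)} = \left(1 + 20 \left(-12\right) + 2 \left(-12\right) 1\right) 11 = \left(1 - 240 - 24\right) 11 = \left(-263\right) 11 = -2893$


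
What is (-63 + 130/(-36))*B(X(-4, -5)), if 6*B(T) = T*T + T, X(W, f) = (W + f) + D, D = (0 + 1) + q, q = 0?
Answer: -16786/27 ≈ -621.70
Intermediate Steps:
D = 1 (D = (0 + 1) + 0 = 1 + 0 = 1)
X(W, f) = 1 + W + f (X(W, f) = (W + f) + 1 = 1 + W + f)
B(T) = T/6 + T²/6 (B(T) = (T*T + T)/6 = (T² + T)/6 = (T + T²)/6 = T/6 + T²/6)
(-63 + 130/(-36))*B(X(-4, -5)) = (-63 + 130/(-36))*((1 - 4 - 5)*(1 + (1 - 4 - 5))/6) = (-63 + 130*(-1/36))*((⅙)*(-8)*(1 - 8)) = (-63 - 65/18)*((⅙)*(-8)*(-7)) = -1199/18*28/3 = -16786/27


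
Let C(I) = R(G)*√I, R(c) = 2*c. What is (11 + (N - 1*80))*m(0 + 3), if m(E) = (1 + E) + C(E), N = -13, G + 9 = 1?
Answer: -328 + 1312*√3 ≈ 1944.5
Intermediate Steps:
G = -8 (G = -9 + 1 = -8)
C(I) = -16*√I (C(I) = (2*(-8))*√I = -16*√I)
m(E) = 1 + E - 16*√E (m(E) = (1 + E) - 16*√E = 1 + E - 16*√E)
(11 + (N - 1*80))*m(0 + 3) = (11 + (-13 - 1*80))*(1 + (0 + 3) - 16*√(0 + 3)) = (11 + (-13 - 80))*(1 + 3 - 16*√3) = (11 - 93)*(4 - 16*√3) = -82*(4 - 16*√3) = -328 + 1312*√3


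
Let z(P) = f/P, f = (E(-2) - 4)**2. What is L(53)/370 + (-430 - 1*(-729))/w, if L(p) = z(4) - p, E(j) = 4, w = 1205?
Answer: 9353/89170 ≈ 0.10489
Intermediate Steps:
f = 0 (f = (4 - 4)**2 = 0**2 = 0)
z(P) = 0 (z(P) = 0/P = 0)
L(p) = -p (L(p) = 0 - p = -p)
L(53)/370 + (-430 - 1*(-729))/w = -1*53/370 + (-430 - 1*(-729))/1205 = -53*1/370 + (-430 + 729)*(1/1205) = -53/370 + 299*(1/1205) = -53/370 + 299/1205 = 9353/89170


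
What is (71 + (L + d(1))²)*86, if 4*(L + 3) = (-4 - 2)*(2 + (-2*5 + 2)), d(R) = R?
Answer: 10320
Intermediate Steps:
L = 6 (L = -3 + ((-4 - 2)*(2 + (-2*5 + 2)))/4 = -3 + (-6*(2 + (-10 + 2)))/4 = -3 + (-6*(2 - 8))/4 = -3 + (-6*(-6))/4 = -3 + (¼)*36 = -3 + 9 = 6)
(71 + (L + d(1))²)*86 = (71 + (6 + 1)²)*86 = (71 + 7²)*86 = (71 + 49)*86 = 120*86 = 10320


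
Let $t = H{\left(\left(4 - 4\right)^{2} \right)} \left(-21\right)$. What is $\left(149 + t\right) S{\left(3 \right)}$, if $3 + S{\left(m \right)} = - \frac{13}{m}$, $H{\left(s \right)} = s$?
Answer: $- \frac{3278}{3} \approx -1092.7$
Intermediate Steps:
$S{\left(m \right)} = -3 - \frac{13}{m}$
$t = 0$ ($t = \left(4 - 4\right)^{2} \left(-21\right) = 0^{2} \left(-21\right) = 0 \left(-21\right) = 0$)
$\left(149 + t\right) S{\left(3 \right)} = \left(149 + 0\right) \left(-3 - \frac{13}{3}\right) = 149 \left(-3 - \frac{13}{3}\right) = 149 \left(- \frac{22}{3}\right) = - \frac{3278}{3}$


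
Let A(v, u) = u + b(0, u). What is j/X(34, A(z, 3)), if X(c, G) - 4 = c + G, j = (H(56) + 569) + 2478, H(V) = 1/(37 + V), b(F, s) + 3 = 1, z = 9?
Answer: 283372/3627 ≈ 78.128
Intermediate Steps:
b(F, s) = -2 (b(F, s) = -3 + 1 = -2)
j = 283372/93 (j = (1/(37 + 56) + 569) + 2478 = (1/93 + 569) + 2478 = 52918/93 + 2478 = 283372/93 ≈ 3047.0)
A(v, u) = -2 + u (A(v, u) = u - 2 = -2 + u)
X(c, G) = 4 + G + c (X(c, G) = 4 + (c + G) = 4 + (G + c) = 4 + G + c)
j/X(34, A(z, 3)) = 283372/(93*(4 + (-2 + 3) + 34)) = 283372/(93*(4 + 1 + 34)) = (283372/93)/39 = (283372/93)*(1/39) = 283372/3627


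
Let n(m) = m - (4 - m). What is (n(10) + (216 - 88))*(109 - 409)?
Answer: -43200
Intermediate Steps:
n(m) = -4 + 2*m (n(m) = m + (-4 + m) = -4 + 2*m)
(n(10) + (216 - 88))*(109 - 409) = ((-4 + 2*10) + (216 - 88))*(109 - 409) = ((-4 + 20) + 128)*(-300) = (16 + 128)*(-300) = 144*(-300) = -43200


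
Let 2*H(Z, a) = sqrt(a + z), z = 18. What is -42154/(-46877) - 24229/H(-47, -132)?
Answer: 42154/46877 + 24229*I*sqrt(114)/57 ≈ 0.89925 + 4538.5*I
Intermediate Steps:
H(Z, a) = sqrt(18 + a)/2 (H(Z, a) = sqrt(a + 18)/2 = sqrt(18 + a)/2)
-42154/(-46877) - 24229/H(-47, -132) = -42154/(-46877) - 24229*2/sqrt(18 - 132) = -42154*(-1/46877) - 24229*(-I*sqrt(114)/57) = 42154/46877 - 24229*(-I*sqrt(114)/57) = 42154/46877 - (-24229)*I*sqrt(114)/57 = 42154/46877 + 24229*I*sqrt(114)/57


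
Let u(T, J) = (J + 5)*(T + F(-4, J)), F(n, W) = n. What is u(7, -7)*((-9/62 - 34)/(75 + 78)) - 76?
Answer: -118039/1581 ≈ -74.661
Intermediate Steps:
u(T, J) = (-4 + T)*(5 + J) (u(T, J) = (J + 5)*(T - 4) = (5 + J)*(-4 + T) = (-4 + T)*(5 + J))
u(7, -7)*((-9/62 - 34)/(75 + 78)) - 76 = (-20 - 4*(-7) + 5*7 - 7*7)*((-9/62 - 34)/(75 + 78)) - 76 = (-20 + 28 + 35 - 49)*((-9*1/62 - 34)/153) - 76 = -6*(-9/62 - 34)/153 - 76 = -(-6351)/(31*153) - 76 = -6*(-2117/9486) - 76 = 2117/1581 - 76 = -118039/1581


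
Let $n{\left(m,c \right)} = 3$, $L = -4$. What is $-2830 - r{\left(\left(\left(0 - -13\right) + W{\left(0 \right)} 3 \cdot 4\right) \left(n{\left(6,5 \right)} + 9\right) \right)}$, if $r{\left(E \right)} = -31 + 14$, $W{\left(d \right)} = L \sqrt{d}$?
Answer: $-2813$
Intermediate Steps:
$W{\left(d \right)} = - 4 \sqrt{d}$
$r{\left(E \right)} = -17$
$-2830 - r{\left(\left(\left(0 - -13\right) + W{\left(0 \right)} 3 \cdot 4\right) \left(n{\left(6,5 \right)} + 9\right) \right)} = -2830 - -17 = -2830 + 17 = -2813$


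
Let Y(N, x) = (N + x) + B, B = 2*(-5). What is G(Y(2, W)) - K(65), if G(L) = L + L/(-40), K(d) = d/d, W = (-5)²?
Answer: 623/40 ≈ 15.575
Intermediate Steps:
B = -10
W = 25
Y(N, x) = -10 + N + x (Y(N, x) = (N + x) - 10 = -10 + N + x)
K(d) = 1
G(L) = 39*L/40 (G(L) = L + L*(-1/40) = L - L/40 = 39*L/40)
G(Y(2, W)) - K(65) = 39*(-10 + 2 + 25)/40 - 1*1 = (39/40)*17 - 1 = 663/40 - 1 = 623/40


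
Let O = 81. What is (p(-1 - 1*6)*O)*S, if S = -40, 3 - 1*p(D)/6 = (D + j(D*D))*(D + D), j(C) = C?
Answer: -11489040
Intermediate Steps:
p(D) = 18 - 12*D*(D + D**2) (p(D) = 18 - 6*(D + D*D)*(D + D) = 18 - 6*(D + D**2)*2*D = 18 - 12*D*(D + D**2))
(p(-1 - 1*6)*O)*S = ((18 - 12*(-1 - 1*6)**2 - 12*(-1 - 1*6)**3)*81)*(-40) = ((18 - 12*(-1 - 6)**2 - 12*(-1 - 6)**3)*81)*(-40) = ((18 - 12*(-7)**2 - 12*(-7)**3)*81)*(-40) = ((18 - 12*49 - 12*(-343))*81)*(-40) = ((18 - 588 + 4116)*81)*(-40) = (3546*81)*(-40) = 287226*(-40) = -11489040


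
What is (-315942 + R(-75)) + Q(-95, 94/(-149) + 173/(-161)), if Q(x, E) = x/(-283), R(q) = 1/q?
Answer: -6705862108/21225 ≈ -3.1594e+5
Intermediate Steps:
Q(x, E) = -x/283 (Q(x, E) = x*(-1/283) = -x/283)
(-315942 + R(-75)) + Q(-95, 94/(-149) + 173/(-161)) = (-315942 + 1/(-75)) - 1/283*(-95) = (-315942 - 1/75) + 95/283 = -23695651/75 + 95/283 = -6705862108/21225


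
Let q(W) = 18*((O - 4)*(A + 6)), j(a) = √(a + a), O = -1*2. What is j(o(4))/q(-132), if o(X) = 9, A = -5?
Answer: -√2/36 ≈ -0.039284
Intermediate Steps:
O = -2
j(a) = √2*√a (j(a) = √(2*a) = √2*√a)
q(W) = -108 (q(W) = 18*((-2 - 4)*(-5 + 6)) = 18*(-6*1) = 18*(-6) = -108)
j(o(4))/q(-132) = (√2*√9)/(-108) = (√2*3)*(-1/108) = (3*√2)*(-1/108) = -√2/36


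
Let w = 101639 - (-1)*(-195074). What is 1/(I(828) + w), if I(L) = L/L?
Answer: -1/93434 ≈ -1.0703e-5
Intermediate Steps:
I(L) = 1
w = -93435 (w = 101639 - 1*195074 = 101639 - 195074 = -93435)
1/(I(828) + w) = 1/(1 - 93435) = 1/(-93434) = -1/93434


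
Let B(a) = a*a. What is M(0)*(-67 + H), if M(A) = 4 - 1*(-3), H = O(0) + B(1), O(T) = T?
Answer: -462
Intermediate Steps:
B(a) = a**2
H = 1 (H = 0 + 1**2 = 0 + 1 = 1)
M(A) = 7 (M(A) = 4 + 3 = 7)
M(0)*(-67 + H) = 7*(-67 + 1) = 7*(-66) = -462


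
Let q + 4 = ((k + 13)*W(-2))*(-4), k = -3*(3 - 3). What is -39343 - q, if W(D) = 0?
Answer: -39339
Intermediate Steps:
k = 0 (k = -3*0 = 0)
q = -4 (q = -4 + ((0 + 13)*0)*(-4) = -4 + (13*0)*(-4) = -4 + 0*(-4) = -4 + 0 = -4)
-39343 - q = -39343 - 1*(-4) = -39343 + 4 = -39339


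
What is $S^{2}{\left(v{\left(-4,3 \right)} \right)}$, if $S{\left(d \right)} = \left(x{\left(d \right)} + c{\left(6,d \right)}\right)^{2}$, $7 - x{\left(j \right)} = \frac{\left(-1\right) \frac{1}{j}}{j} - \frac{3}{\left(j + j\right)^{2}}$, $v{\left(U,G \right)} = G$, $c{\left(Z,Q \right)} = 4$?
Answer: $\frac{26376683281}{1679616} \approx 15704.0$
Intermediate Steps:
$x{\left(j \right)} = 7 + \frac{7}{4 j^{2}}$ ($x{\left(j \right)} = 7 - \left(\frac{\left(-1\right) \frac{1}{j}}{j} - \frac{3}{\left(j + j\right)^{2}}\right) = 7 - \left(- \frac{1}{j^{2}} - \frac{3}{\left(2 j\right)^{2}}\right) = 7 - \left(- \frac{1}{j^{2}} - \frac{3}{4 j^{2}}\right) = 7 - - \frac{7}{4 j^{2}} = 7 + \frac{7}{4 j^{2}}$)
$S{\left(d \right)} = \left(11 + \frac{7}{4 d^{2}}\right)^{2}$ ($S{\left(d \right)} = \left(\left(7 + \frac{7}{4 d^{2}}\right) + 4\right)^{2} = \left(11 + \frac{7}{4 d^{2}}\right)^{2}$)
$S^{2}{\left(v{\left(-4,3 \right)} \right)} = \left(\frac{\left(7 + 44 \cdot 3^{2}\right)^{2}}{16 \cdot 81}\right)^{2} = \left(\frac{1}{16} \cdot \frac{1}{81} \left(7 + 44 \cdot 9\right)^{2}\right)^{2} = \left(\frac{1}{16} \cdot \frac{1}{81} \left(7 + 396\right)^{2}\right)^{2} = \left(\frac{1}{16} \cdot \frac{1}{81} \cdot 403^{2}\right)^{2} = \left(\frac{1}{16} \cdot \frac{1}{81} \cdot 162409\right)^{2} = \left(\frac{162409}{1296}\right)^{2} = \frac{26376683281}{1679616}$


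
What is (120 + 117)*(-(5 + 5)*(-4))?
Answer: 9480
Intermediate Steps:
(120 + 117)*(-(5 + 5)*(-4)) = 237*(-1*10*(-4)) = 237*(-10*(-4)) = 237*40 = 9480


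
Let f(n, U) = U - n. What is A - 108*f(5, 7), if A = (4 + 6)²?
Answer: -116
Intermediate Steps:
A = 100 (A = 10² = 100)
A - 108*f(5, 7) = 100 - 108*(7 - 1*5) = 100 - 108*(7 - 5) = 100 - 108*2 = 100 - 216 = -116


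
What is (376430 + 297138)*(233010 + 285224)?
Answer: 349065838912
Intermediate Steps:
(376430 + 297138)*(233010 + 285224) = 673568*518234 = 349065838912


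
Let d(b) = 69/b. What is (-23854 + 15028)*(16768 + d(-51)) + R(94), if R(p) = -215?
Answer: -2515704913/17 ≈ -1.4798e+8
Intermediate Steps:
(-23854 + 15028)*(16768 + d(-51)) + R(94) = (-23854 + 15028)*(16768 + 69/(-51)) - 215 = -8826*(16768 + 69*(-1/51)) - 215 = -8826*(16768 - 23/17) - 215 = -8826*285033/17 - 215 = -2515701258/17 - 215 = -2515704913/17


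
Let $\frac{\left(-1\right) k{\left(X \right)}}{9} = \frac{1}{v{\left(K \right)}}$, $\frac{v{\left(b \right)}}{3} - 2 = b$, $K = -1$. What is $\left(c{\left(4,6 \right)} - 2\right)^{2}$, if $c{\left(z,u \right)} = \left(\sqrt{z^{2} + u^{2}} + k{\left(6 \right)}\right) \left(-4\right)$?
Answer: $932 - 160 \sqrt{13} \approx 355.11$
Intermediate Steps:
$v{\left(b \right)} = 6 + 3 b$
$k{\left(X \right)} = -3$ ($k{\left(X \right)} = - \frac{9}{6 + 3 \left(-1\right)} = - \frac{9}{6 - 3} = - \frac{9}{3} = \left(-9\right) \frac{1}{3} = -3$)
$c{\left(z,u \right)} = 12 - 4 \sqrt{u^{2} + z^{2}}$ ($c{\left(z,u \right)} = \left(\sqrt{z^{2} + u^{2}} - 3\right) \left(-4\right) = \left(\sqrt{u^{2} + z^{2}} - 3\right) \left(-4\right) = \left(-3 + \sqrt{u^{2} + z^{2}}\right) \left(-4\right) = 12 - 4 \sqrt{u^{2} + z^{2}}$)
$\left(c{\left(4,6 \right)} - 2\right)^{2} = \left(\left(12 - 4 \sqrt{6^{2} + 4^{2}}\right) - 2\right)^{2} = \left(\left(12 - 4 \sqrt{36 + 16}\right) - 2\right)^{2} = \left(\left(12 - 4 \sqrt{52}\right) - 2\right)^{2} = \left(\left(12 - 4 \cdot 2 \sqrt{13}\right) - 2\right)^{2} = \left(\left(12 - 8 \sqrt{13}\right) - 2\right)^{2} = \left(10 - 8 \sqrt{13}\right)^{2}$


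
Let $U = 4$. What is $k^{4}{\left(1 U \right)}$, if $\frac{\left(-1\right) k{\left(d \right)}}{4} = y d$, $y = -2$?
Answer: $1048576$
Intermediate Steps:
$k{\left(d \right)} = 8 d$ ($k{\left(d \right)} = - 4 \left(- 2 d\right) = 8 d$)
$k^{4}{\left(1 U \right)} = \left(8 \cdot 1 \cdot 4\right)^{4} = \left(8 \cdot 4\right)^{4} = 32^{4} = 1048576$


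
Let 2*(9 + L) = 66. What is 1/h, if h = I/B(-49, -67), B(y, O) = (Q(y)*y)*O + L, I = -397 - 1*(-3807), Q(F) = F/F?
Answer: 3307/3410 ≈ 0.96979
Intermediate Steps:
L = 24 (L = -9 + (½)*66 = -9 + 33 = 24)
Q(F) = 1
I = 3410 (I = -397 + 3807 = 3410)
B(y, O) = 24 + O*y (B(y, O) = (1*y)*O + 24 = y*O + 24 = O*y + 24 = 24 + O*y)
h = 3410/3307 (h = 3410/(24 - 67*(-49)) = 3410/(24 + 3283) = 3410/3307 ≈ 1.0311)
1/h = 1/(3410/3307) = 3307/3410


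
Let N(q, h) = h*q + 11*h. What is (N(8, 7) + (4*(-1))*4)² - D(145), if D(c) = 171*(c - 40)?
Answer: -4266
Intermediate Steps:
D(c) = -6840 + 171*c (D(c) = 171*(-40 + c) = -6840 + 171*c)
N(q, h) = 11*h + h*q
(N(8, 7) + (4*(-1))*4)² - D(145) = (7*(11 + 8) + (4*(-1))*4)² - (-6840 + 171*145) = (7*19 - 4*4)² - (-6840 + 24795) = (133 - 16)² - 1*17955 = 117² - 17955 = 13689 - 17955 = -4266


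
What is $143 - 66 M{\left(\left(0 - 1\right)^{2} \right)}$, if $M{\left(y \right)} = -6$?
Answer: $539$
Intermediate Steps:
$143 - 66 M{\left(\left(0 - 1\right)^{2} \right)} = 143 - -396 = 143 + 396 = 539$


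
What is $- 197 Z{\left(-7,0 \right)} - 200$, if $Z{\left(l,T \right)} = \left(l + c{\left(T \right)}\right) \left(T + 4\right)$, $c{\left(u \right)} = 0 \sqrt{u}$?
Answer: $5316$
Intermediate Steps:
$c{\left(u \right)} = 0$
$Z{\left(l,T \right)} = l \left(4 + T\right)$ ($Z{\left(l,T \right)} = \left(l + 0\right) \left(T + 4\right) = l \left(4 + T\right)$)
$- 197 Z{\left(-7,0 \right)} - 200 = - 197 \left(- 7 \left(4 + 0\right)\right) - 200 = - 197 \left(\left(-7\right) 4\right) - 200 = \left(-197\right) \left(-28\right) - 200 = 5516 - 200 = 5316$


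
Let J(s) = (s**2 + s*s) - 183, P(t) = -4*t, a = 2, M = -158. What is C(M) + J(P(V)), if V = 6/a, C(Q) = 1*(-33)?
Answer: 72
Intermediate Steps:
C(Q) = -33
V = 3 (V = 6/2 = 6*(1/2) = 3)
J(s) = -183 + 2*s**2 (J(s) = (s**2 + s**2) - 183 = 2*s**2 - 183 = -183 + 2*s**2)
C(M) + J(P(V)) = -33 + (-183 + 2*(-4*3)**2) = -33 + (-183 + 2*(-12)**2) = -33 + (-183 + 2*144) = -33 + (-183 + 288) = -33 + 105 = 72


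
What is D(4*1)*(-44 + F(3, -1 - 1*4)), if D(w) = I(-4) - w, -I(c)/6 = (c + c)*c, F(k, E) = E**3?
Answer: 33124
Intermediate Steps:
I(c) = -12*c**2 (I(c) = -6*(c + c)*c = -6*2*c*c = -12*c**2)
D(w) = -192 - w (D(w) = -12*(-4)**2 - w = -12*16 - w = -192 - w)
D(4*1)*(-44 + F(3, -1 - 1*4)) = (-192 - 4)*(-44 + (-1 - 1*4)**3) = (-192 - 1*4)*(-44 + (-1 - 4)**3) = (-192 - 4)*(-44 + (-5)**3) = -196*(-44 - 125) = -196*(-169) = 33124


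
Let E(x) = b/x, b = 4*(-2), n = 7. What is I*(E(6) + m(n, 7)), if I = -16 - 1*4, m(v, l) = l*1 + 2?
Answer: -460/3 ≈ -153.33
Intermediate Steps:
b = -8
E(x) = -8/x
m(v, l) = 2 + l (m(v, l) = l + 2 = 2 + l)
I = -20 (I = -16 - 4 = -20)
I*(E(6) + m(n, 7)) = -20*(-8/6 + (2 + 7)) = -20*(-8*⅙ + 9) = -20*(-4/3 + 9) = -20*23/3 = -460/3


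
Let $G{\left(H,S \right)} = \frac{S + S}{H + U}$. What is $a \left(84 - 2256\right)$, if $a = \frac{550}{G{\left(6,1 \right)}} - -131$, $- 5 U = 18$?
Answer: $-1718052$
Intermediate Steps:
$U = - \frac{18}{5}$ ($U = \left(- \frac{1}{5}\right) 18 = - \frac{18}{5} \approx -3.6$)
$G{\left(H,S \right)} = \frac{2 S}{- \frac{18}{5} + H}$ ($G{\left(H,S \right)} = \frac{S + S}{H - \frac{18}{5}} = \frac{2 S}{- \frac{18}{5} + H}$)
$a = 791$ ($a = \frac{550}{10 \cdot 1 \frac{1}{-18 + 5 \cdot 6}} - -131 = \frac{550}{10 \cdot 1 \frac{1}{-18 + 30}} + 131 = \frac{550}{10 \cdot 1 \cdot \frac{1}{12}} + 131 = \frac{550}{\frac{5}{6}} + 131 = 550 \cdot \frac{6}{5} + 131 = 660 + 131 = 791$)
$a \left(84 - 2256\right) = 791 \left(84 - 2256\right) = 791 \left(-2172\right) = -1718052$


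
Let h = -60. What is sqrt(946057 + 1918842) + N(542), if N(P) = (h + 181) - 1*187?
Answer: -66 + sqrt(2864899) ≈ 1626.6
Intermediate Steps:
N(P) = -66 (N(P) = (-60 + 181) - 1*187 = 121 - 187 = -66)
sqrt(946057 + 1918842) + N(542) = sqrt(946057 + 1918842) - 66 = sqrt(2864899) - 66 = -66 + sqrt(2864899)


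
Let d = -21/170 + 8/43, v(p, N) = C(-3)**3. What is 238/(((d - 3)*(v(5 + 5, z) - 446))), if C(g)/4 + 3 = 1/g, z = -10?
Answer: 23487030/816424933 ≈ 0.028768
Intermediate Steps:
C(g) = -12 + 4/g
v(p, N) = -64000/27 (v(p, N) = (-12 + 4/(-3))**3 = (-12 + 4*(-1/3))**3 = (-12 - 4/3)**3 = (-40/3)**3 = -64000/27)
d = 457/7310 (d = -21*1/170 + 8*(1/43) = -21/170 + 8/43 = 457/7310 ≈ 0.062517)
238/(((d - 3)*(v(5 + 5, z) - 446))) = 238/(((457/7310 - 3)*(-64000/27 - 446))) = 238/((-21473/7310*(-76042/27))) = 238/(816424933/98685) = 238*(98685/816424933) = 23487030/816424933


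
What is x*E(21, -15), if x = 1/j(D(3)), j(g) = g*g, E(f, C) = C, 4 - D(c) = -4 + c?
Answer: -⅗ ≈ -0.60000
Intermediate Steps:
D(c) = 8 - c (D(c) = 4 - (-4 + c) = 4 + (4 - c) = 8 - c)
j(g) = g²
x = 1/25 (x = 1/((8 - 1*3)²) = 1/((8 - 3)²) = 1/(5²) = 1/25 ≈ 0.040000)
x*E(21, -15) = (1/25)*(-15) = -⅗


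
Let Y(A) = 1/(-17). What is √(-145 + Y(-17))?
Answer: 3*I*√4658/17 ≈ 12.044*I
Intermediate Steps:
Y(A) = -1/17
√(-145 + Y(-17)) = √(-145 - 1/17) = √(-2466/17) = 3*I*√4658/17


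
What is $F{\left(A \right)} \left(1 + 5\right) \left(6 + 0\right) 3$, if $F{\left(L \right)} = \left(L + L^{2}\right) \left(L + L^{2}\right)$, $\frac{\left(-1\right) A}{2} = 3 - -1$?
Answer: $338688$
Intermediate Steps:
$A = -8$ ($A = - 2 \left(3 - -1\right) = - 2 \left(3 + 1\right) = \left(-2\right) 4 = -8$)
$F{\left(L \right)} = \left(L + L^{2}\right)^{2}$
$F{\left(A \right)} \left(1 + 5\right) \left(6 + 0\right) 3 = \left(-8\right)^{2} \left(1 - 8\right)^{2} \left(1 + 5\right) \left(6 + 0\right) 3 = 64 \left(-7\right)^{2} \cdot 6 \cdot 6 \cdot 3 = 64 \cdot 49 \cdot 36 \cdot 3 = 3136 \cdot 36 \cdot 3 = 112896 \cdot 3 = 338688$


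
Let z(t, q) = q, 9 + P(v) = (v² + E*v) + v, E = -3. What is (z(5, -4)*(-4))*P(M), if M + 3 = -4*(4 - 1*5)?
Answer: -160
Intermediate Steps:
M = 1 (M = -3 - 4*(4 - 1*5) = -3 - 4*(4 - 5) = -3 - 4*(-1) = -3 + 4 = 1)
P(v) = -9 + v² - 2*v (P(v) = -9 + ((v² - 3*v) + v) = -9 + (v² - 2*v) = -9 + v² - 2*v)
(z(5, -4)*(-4))*P(M) = (-4*(-4))*(-9 + 1² - 2*1) = 16*(-9 + 1 - 2) = 16*(-10) = -160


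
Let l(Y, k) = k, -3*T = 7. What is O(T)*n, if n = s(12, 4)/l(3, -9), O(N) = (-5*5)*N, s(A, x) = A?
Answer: -700/9 ≈ -77.778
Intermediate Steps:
T = -7/3 (T = -1/3*7 = -7/3 ≈ -2.3333)
O(N) = -25*N
n = -4/3 (n = 12/(-9) = 12*(-1/9) = -4/3 ≈ -1.3333)
O(T)*n = -25*(-7/3)*(-4/3) = (175/3)*(-4/3) = -700/9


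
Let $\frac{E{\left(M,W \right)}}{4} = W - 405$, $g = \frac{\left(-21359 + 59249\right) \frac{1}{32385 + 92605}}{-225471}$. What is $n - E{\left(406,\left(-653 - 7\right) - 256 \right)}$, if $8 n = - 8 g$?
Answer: $\frac{4963722721675}{939387343} \approx 5284.0$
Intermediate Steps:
$g = - \frac{1263}{939387343}$ ($g = \frac{37890}{124990} \left(- \frac{1}{225471}\right) = 37890 \cdot \frac{1}{124990} \left(- \frac{1}{225471}\right) = \frac{3789}{12499} \left(- \frac{1}{225471}\right) = - \frac{1263}{939387343} \approx -1.3445 \cdot 10^{-6}$)
$n = \frac{1263}{939387343}$ ($n = \frac{\left(-8\right) \left(- \frac{1263}{939387343}\right)}{8} = \frac{1}{8} \cdot \frac{10104}{939387343} = \frac{1263}{939387343} \approx 1.3445 \cdot 10^{-6}$)
$E{\left(M,W \right)} = -1620 + 4 W$ ($E{\left(M,W \right)} = 4 \left(W - 405\right) = 4 \left(-405 + W\right) = -1620 + 4 W$)
$n - E{\left(406,\left(-653 - 7\right) - 256 \right)} = \frac{1263}{939387343} - \left(-1620 + 4 \left(\left(-653 - 7\right) - 256\right)\right) = \frac{1263}{939387343} - \left(-1620 + 4 \left(-660 - 256\right)\right) = \frac{1263}{939387343} - \left(-1620 + 4 \left(-916\right)\right) = \frac{1263}{939387343} - \left(-1620 - 3664\right) = \frac{1263}{939387343} - -5284 = \frac{1263}{939387343} + 5284 = \frac{4963722721675}{939387343}$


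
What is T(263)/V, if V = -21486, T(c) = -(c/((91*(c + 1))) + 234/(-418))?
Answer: -250531/9807413616 ≈ -2.5545e-5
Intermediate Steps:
T(c) = 117/209 - c/(91 + 91*c) (T(c) = -(c/((91*(1 + c))) + 234*(-1/418)) = -(c/(91 + 91*c) - 117/209) = -(-117/209 + c/(91 + 91*c)) = 117/209 - c/(91 + 91*c))
T(263)/V = ((10647 + 10438*263)/(19019*(1 + 263)))/(-21486) = ((1/19019)*(10647 + 2745194)/264)*(-1/21486) = ((1/19019)*(1/264)*2755841)*(-1/21486) = (250531/456456)*(-1/21486) = -250531/9807413616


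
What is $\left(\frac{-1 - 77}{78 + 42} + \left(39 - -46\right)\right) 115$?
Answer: $\frac{38801}{4} \approx 9700.3$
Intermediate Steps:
$\left(\frac{-1 - 77}{78 + 42} + \left(39 - -46\right)\right) 115 = \left(- \frac{78}{120} + \left(39 + 46\right)\right) 115 = \left(\left(-78\right) \frac{1}{120} + 85\right) 115 = \left(- \frac{13}{20} + 85\right) 115 = \frac{1687}{20} \cdot 115 = \frac{38801}{4}$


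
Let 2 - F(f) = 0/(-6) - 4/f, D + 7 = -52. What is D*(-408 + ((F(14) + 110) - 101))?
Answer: 163843/7 ≈ 23406.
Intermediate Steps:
D = -59 (D = -7 - 52 = -59)
F(f) = 2 + 4/f (F(f) = 2 - (0/(-6) - 4/f) = 2 - (0*(-1/6) - 4/f) = 2 - (0 - 4/f) = 2 - (-4)/f = 2 + 4/f)
D*(-408 + ((F(14) + 110) - 101)) = -59*(-408 + (((2 + 4/14) + 110) - 101)) = -59*(-408 + (((2 + 4*(1/14)) + 110) - 101)) = -59*(-408 + (((2 + 2/7) + 110) - 101)) = -59*(-408 + ((16/7 + 110) - 101)) = -59*(-408 + (786/7 - 101)) = -59*(-408 + 79/7) = -59*(-2777/7) = 163843/7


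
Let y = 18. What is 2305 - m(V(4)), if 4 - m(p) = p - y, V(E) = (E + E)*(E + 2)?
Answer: 2331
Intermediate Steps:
V(E) = 2*E*(2 + E) (V(E) = (2*E)*(2 + E) = 2*E*(2 + E))
m(p) = 22 - p (m(p) = 4 - (p - 1*18) = 4 - (p - 18) = 4 - (-18 + p) = 4 + (18 - p) = 22 - p)
2305 - m(V(4)) = 2305 - (22 - 2*4*(2 + 4)) = 2305 - (22 - 2*4*6) = 2305 - (22 - 1*48) = 2305 - (22 - 48) = 2305 - 1*(-26) = 2305 + 26 = 2331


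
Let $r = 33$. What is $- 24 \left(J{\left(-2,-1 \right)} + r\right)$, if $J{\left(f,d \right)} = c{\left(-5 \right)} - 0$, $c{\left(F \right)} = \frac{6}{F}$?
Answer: $- \frac{3816}{5} \approx -763.2$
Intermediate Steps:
$J{\left(f,d \right)} = - \frac{6}{5}$ ($J{\left(f,d \right)} = \frac{6}{-5} - 0 = 6 \left(- \frac{1}{5}\right) + 0 = - \frac{6}{5} + 0 = - \frac{6}{5}$)
$- 24 \left(J{\left(-2,-1 \right)} + r\right) = - 24 \left(- \frac{6}{5} + 33\right) = \left(-24\right) \frac{159}{5} = - \frac{3816}{5}$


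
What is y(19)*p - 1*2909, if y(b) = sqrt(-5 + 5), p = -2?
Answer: -2909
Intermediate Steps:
y(b) = 0 (y(b) = sqrt(0) = 0)
y(19)*p - 1*2909 = 0*(-2) - 1*2909 = 0 - 2909 = -2909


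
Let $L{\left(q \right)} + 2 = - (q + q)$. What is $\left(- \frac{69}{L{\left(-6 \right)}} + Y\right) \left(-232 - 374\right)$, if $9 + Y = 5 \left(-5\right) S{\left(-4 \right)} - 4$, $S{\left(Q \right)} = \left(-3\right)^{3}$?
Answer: $- \frac{1984953}{5} \approx -3.9699 \cdot 10^{5}$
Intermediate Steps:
$S{\left(Q \right)} = -27$
$L{\left(q \right)} = -2 - 2 q$ ($L{\left(q \right)} = -2 - \left(q + q\right) = -2 - 2 q$)
$Y = 662$ ($Y = -9 - \left(4 - 5 \left(-5\right) \left(-27\right)\right) = -9 - -671 = -9 + \left(675 - 4\right) = -9 + 671 = 662$)
$\left(- \frac{69}{L{\left(-6 \right)}} + Y\right) \left(-232 - 374\right) = \left(- \frac{69}{-2 - -12} + 662\right) \left(-232 - 374\right) = \left(- \frac{69}{-2 + 12} + 662\right) \left(-606\right) = \left(- \frac{69}{10} + 662\right) \left(-606\right) = \frac{6551}{10} \left(-606\right) = - \frac{1984953}{5}$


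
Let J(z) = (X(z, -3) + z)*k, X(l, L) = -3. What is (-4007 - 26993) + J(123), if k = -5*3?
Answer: -32800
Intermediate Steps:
k = -15
J(z) = 45 - 15*z (J(z) = (-3 + z)*(-15) = 45 - 15*z)
(-4007 - 26993) + J(123) = (-4007 - 26993) + (45 - 15*123) = -31000 + (45 - 1845) = -31000 - 1800 = -32800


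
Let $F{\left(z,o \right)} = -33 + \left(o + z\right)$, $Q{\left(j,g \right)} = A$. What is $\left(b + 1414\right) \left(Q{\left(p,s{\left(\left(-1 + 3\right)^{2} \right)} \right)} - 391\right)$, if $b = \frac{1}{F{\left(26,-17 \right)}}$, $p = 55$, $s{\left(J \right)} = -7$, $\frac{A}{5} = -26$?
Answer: $- \frac{17680135}{24} \approx -7.3667 \cdot 10^{5}$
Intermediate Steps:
$A = -130$ ($A = 5 \left(-26\right) = -130$)
$Q{\left(j,g \right)} = -130$
$F{\left(z,o \right)} = -33 + o + z$
$b = - \frac{1}{24}$ ($b = \frac{1}{-33 - 17 + 26} = \frac{1}{-24} = - \frac{1}{24} \approx -0.041667$)
$\left(b + 1414\right) \left(Q{\left(p,s{\left(\left(-1 + 3\right)^{2} \right)} \right)} - 391\right) = \left(- \frac{1}{24} + 1414\right) \left(-130 - 391\right) = \frac{33935}{24} \left(-521\right) = - \frac{17680135}{24}$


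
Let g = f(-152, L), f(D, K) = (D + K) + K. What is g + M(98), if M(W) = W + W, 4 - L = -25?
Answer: 102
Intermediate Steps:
L = 29 (L = 4 - 1*(-25) = 4 + 25 = 29)
M(W) = 2*W
f(D, K) = D + 2*K
g = -94 (g = -152 + 2*29 = -152 + 58 = -94)
g + M(98) = -94 + 2*98 = -94 + 196 = 102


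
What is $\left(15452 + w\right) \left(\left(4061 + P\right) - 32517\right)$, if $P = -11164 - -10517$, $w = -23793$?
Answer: $242748123$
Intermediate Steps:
$P = -647$ ($P = -11164 + 10517 = -647$)
$\left(15452 + w\right) \left(\left(4061 + P\right) - 32517\right) = \left(15452 - 23793\right) \left(\left(4061 - 647\right) - 32517\right) = - 8341 \left(3414 - 32517\right) = \left(-8341\right) \left(-29103\right) = 242748123$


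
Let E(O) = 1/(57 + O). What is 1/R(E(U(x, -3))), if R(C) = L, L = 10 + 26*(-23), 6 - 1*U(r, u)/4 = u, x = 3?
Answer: -1/588 ≈ -0.0017007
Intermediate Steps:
U(r, u) = 24 - 4*u
L = -588 (L = 10 - 598 = -588)
R(C) = -588
1/R(E(U(x, -3))) = 1/(-588) = -1/588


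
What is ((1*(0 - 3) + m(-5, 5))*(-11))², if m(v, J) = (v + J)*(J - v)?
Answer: 1089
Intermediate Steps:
m(v, J) = (J + v)*(J - v)
((1*(0 - 3) + m(-5, 5))*(-11))² = ((1*(0 - 3) + (5² - 1*(-5)²))*(-11))² = ((1*(-3) + (25 - 1*25))*(-11))² = ((-3 + (25 - 25))*(-11))² = ((-3 + 0)*(-11))² = (-3*(-11))² = 33² = 1089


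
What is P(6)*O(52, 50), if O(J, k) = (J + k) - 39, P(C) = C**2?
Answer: 2268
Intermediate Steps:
O(J, k) = -39 + J + k
P(6)*O(52, 50) = 6**2*(-39 + 52 + 50) = 36*63 = 2268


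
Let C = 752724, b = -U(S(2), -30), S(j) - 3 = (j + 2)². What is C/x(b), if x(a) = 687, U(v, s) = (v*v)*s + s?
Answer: 250908/229 ≈ 1095.7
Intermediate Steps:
S(j) = 3 + (2 + j)² (S(j) = 3 + (j + 2)² = 3 + (2 + j)²)
U(v, s) = s + s*v² (U(v, s) = v²*s + s = s*v² + s = s + s*v²)
b = 10860 (b = -(-30)*(1 + (3 + (2 + 2)²)²) = -(-30)*(1 + (3 + 4²)²) = -(-30)*(1 + (3 + 16)²) = -(-30)*(1 + 19²) = -(-30)*(1 + 361) = -(-30)*362 = -1*(-10860) = 10860)
C/x(b) = 752724/687 = 752724*(1/687) = 250908/229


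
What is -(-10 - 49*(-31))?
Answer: -1509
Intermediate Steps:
-(-10 - 49*(-31)) = -(-10 + 1519) = -1*1509 = -1509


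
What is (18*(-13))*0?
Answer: 0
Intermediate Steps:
(18*(-13))*0 = -234*0 = 0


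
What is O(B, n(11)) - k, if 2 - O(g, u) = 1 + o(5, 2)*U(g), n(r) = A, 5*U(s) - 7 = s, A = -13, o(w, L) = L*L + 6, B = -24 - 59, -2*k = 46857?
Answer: 47163/2 ≈ 23582.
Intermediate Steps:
k = -46857/2 (k = -½*46857 = -46857/2 ≈ -23429.)
B = -83
o(w, L) = 6 + L² (o(w, L) = L² + 6 = 6 + L²)
U(s) = 7/5 + s/5
n(r) = -13
O(g, u) = -13 - 2*g (O(g, u) = 2 - (1 + (6 + 2²)*(7/5 + g/5)) = 2 - (1 + (6 + 4)*(7/5 + g/5)) = 2 - (1 + 10*(7/5 + g/5)) = 2 - (1 + (14 + 2*g)) = 2 - (15 + 2*g) = 2 + (-15 - 2*g) = -13 - 2*g)
O(B, n(11)) - k = (-13 - 2*(-83)) - 1*(-46857/2) = (-13 + 166) + 46857/2 = 153 + 46857/2 = 47163/2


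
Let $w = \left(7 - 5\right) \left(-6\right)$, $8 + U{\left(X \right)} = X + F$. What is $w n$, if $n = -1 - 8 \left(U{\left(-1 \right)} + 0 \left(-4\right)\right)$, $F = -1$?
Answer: $-948$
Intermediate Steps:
$U{\left(X \right)} = -9 + X$ ($U{\left(X \right)} = -8 + \left(X - 1\right) = -8 + \left(-1 + X\right) = -9 + X$)
$w = -12$ ($w = 2 \left(-6\right) = -12$)
$n = 79$ ($n = -1 - 8 \left(\left(-9 - 1\right) + 0 \left(-4\right)\right) = -1 - 8 \left(-10 + 0\right) = -1 - -80 = -1 + 80 = 79$)
$w n = \left(-12\right) 79 = -948$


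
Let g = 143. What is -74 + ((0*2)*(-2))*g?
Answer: -74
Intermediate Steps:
-74 + ((0*2)*(-2))*g = -74 + ((0*2)*(-2))*143 = -74 + (0*(-2))*143 = -74 + 0*143 = -74 + 0 = -74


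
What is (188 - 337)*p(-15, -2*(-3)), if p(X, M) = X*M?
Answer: 13410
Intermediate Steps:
p(X, M) = M*X
(188 - 337)*p(-15, -2*(-3)) = (188 - 337)*(-2*(-3)*(-15)) = -894*(-15) = -149*(-90) = 13410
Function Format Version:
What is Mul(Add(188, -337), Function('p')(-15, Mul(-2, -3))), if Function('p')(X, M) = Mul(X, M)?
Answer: 13410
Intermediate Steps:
Function('p')(X, M) = Mul(M, X)
Mul(Add(188, -337), Function('p')(-15, Mul(-2, -3))) = Mul(Add(188, -337), Mul(Mul(-2, -3), -15)) = Mul(-149, Mul(6, -15)) = Mul(-149, -90) = 13410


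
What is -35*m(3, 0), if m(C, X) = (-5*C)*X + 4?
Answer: -140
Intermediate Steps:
m(C, X) = 4 - 5*C*X (m(C, X) = -5*C*X + 4 = 4 - 5*C*X)
-35*m(3, 0) = -35*(4 - 5*3*0) = -35*(4 + 0) = -35*4 = -140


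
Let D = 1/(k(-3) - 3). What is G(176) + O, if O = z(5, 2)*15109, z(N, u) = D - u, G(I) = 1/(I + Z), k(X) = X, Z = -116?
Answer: -654723/20 ≈ -32736.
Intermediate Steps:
G(I) = 1/(-116 + I) (G(I) = 1/(I - 116) = 1/(-116 + I))
D = -⅙ (D = 1/(-3 - 3) = 1/(-6) = -⅙ ≈ -0.16667)
z(N, u) = -⅙ - u
O = -196417/6 (O = (-⅙ - 1*2)*15109 = (-⅙ - 2)*15109 = -13/6*15109 = -196417/6 ≈ -32736.)
G(176) + O = 1/(-116 + 176) - 196417/6 = 1/60 - 196417/6 = -654723/20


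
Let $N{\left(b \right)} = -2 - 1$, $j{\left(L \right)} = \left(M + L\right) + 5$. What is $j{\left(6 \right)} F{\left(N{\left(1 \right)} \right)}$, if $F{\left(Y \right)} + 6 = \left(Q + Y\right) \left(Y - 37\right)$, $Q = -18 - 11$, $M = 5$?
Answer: $20384$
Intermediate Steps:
$Q = -29$ ($Q = -18 - 11 = -29$)
$j{\left(L \right)} = 10 + L$ ($j{\left(L \right)} = \left(5 + L\right) + 5 = 10 + L$)
$N{\left(b \right)} = -3$
$F{\left(Y \right)} = -6 + \left(-37 + Y\right) \left(-29 + Y\right)$ ($F{\left(Y \right)} = -6 + \left(-29 + Y\right) \left(Y - 37\right) = -6 + \left(-29 + Y\right) \left(-37 + Y\right) = -6 + \left(-37 + Y\right) \left(-29 + Y\right)$)
$j{\left(6 \right)} F{\left(N{\left(1 \right)} \right)} = \left(10 + 6\right) \left(1067 + \left(-3\right)^{2} - -198\right) = 16 \left(1067 + 9 + 198\right) = 16 \cdot 1274 = 20384$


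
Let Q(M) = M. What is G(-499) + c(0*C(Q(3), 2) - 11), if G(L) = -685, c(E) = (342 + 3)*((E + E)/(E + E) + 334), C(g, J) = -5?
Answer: 114890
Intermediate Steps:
c(E) = 115575 (c(E) = 345*((2*E)/((2*E)) + 334) = 345*((2*E)*(1/(2*E)) + 334) = 345*(1 + 334) = 345*335 = 115575)
G(-499) + c(0*C(Q(3), 2) - 11) = -685 + 115575 = 114890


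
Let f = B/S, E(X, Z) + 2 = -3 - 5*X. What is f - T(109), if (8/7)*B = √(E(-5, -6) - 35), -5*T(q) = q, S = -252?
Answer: 109/5 - I*√15/288 ≈ 21.8 - 0.013448*I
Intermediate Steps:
T(q) = -q/5
E(X, Z) = -5 - 5*X (E(X, Z) = -2 + (-3 - 5*X) = -5 - 5*X)
B = 7*I*√15/8 (B = 7*√((-5 - 5*(-5)) - 35)/8 = 7*√((-5 + 25) - 35)/8 = 7*√(20 - 35)/8 = 7*√(-15)/8 = 7*(I*√15)/8 = 7*I*√15/8 ≈ 3.3889*I)
f = -I*√15/288 (f = (7*I*√15/8)/(-252) = -I*√15/288 ≈ -0.013448*I)
f - T(109) = -I*√15/288 - (-1)*109/5 = -I*√15/288 - 1*(-109/5) = -I*√15/288 + 109/5 = 109/5 - I*√15/288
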